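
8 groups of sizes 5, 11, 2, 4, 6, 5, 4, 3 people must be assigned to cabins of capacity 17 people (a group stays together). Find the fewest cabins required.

3

Total = 11 + 6 + 5 + 5 + 4 + 4 + 3 + 2 = 40 people.
Lower bound: ⌈40/17⌉ = 3 cabins.
A packing using 3 cabins:
  cabin 1: 11 + 6 = 17
  cabin 2: 5 + 5 + 4 + 3 = 17
  cabin 3: 4 + 2 = 6
This matches the lower bound, so 3 is optimal.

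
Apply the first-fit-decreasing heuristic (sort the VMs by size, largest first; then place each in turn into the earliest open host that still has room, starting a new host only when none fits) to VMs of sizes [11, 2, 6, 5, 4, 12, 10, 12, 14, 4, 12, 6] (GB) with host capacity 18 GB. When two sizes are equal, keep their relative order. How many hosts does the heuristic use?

Sorted descending: 14, 12, 12, 12, 11, 10, 6, 6, 5, 4, 4, 2.
  14 → host 1 (new)  [load 14/18]
  12 → host 2 (new)  [load 12/18]
  12 → host 3 (new)  [load 12/18]
  12 → host 4 (new)  [load 12/18]
  11 → host 5 (new)  [load 11/18]
  10 → host 6 (new)  [load 10/18]
  6 → host 2  [load 18/18]
  6 → host 3  [load 18/18]
  5 → host 4  [load 17/18]
  4 → host 1  [load 18/18]
  4 → host 5  [load 15/18]
  2 → host 5  [load 17/18]
6 hosts opened.

6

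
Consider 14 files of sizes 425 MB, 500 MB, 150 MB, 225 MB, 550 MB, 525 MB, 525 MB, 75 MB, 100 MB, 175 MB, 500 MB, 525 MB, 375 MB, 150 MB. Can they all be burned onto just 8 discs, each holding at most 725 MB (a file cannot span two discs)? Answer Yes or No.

Yes

A valid assignment using 8 discs:
  disc 1: 550 + 175 = 725
  disc 2: 525 + 150 = 675
  disc 3: 525 + 150 = 675
  disc 4: 525 + 100 + 75 = 700
  disc 5: 500 + 225 = 725
  disc 6: 500 = 500
  disc 7: 425 = 425
  disc 8: 375 = 375
Every load is within 725 MB, so 8 discs suffice.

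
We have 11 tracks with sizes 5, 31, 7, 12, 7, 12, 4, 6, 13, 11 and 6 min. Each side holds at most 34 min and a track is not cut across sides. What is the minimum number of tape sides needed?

4

Total = 31 + 13 + 12 + 12 + 11 + 7 + 7 + 6 + 6 + 5 + 4 = 114 min.
Lower bound: ⌈114/34⌉ = 4 tape sides.
A packing using 4 tape sides:
  side 1: 31 = 31
  side 2: 13 + 12 + 7 = 32
  side 3: 12 + 11 + 7 + 4 = 34
  side 4: 6 + 6 + 5 = 17
This matches the lower bound, so 4 is optimal.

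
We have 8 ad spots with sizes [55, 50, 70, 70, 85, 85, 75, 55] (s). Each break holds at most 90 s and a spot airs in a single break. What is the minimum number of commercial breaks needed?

8

Total = 85 + 85 + 75 + 70 + 70 + 55 + 55 + 50 = 545 s.
Lower bound: ⌈545/90⌉ = 7 commercial breaks.
Also, 8 ad spots each exceed 45 s, and no two of those can share a break, so at least 8 commercial breaks are needed.
A packing using 8 commercial breaks:
  break 1: 85 = 85
  break 2: 85 = 85
  break 3: 75 = 75
  break 4: 70 = 70
  break 5: 70 = 70
  break 6: 55 = 55
  break 7: 55 = 55
  break 8: 50 = 50
This matches the lower bound, so 8 is optimal.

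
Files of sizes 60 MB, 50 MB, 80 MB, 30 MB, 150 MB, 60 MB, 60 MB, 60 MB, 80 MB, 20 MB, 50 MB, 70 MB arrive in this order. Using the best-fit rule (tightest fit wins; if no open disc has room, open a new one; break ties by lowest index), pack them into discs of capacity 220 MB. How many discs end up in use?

  60 → disc 1 (new)  [load 60/220]
  50 → disc 1  [load 110/220]
  80 → disc 1  [load 190/220]
  30 → disc 1  [load 220/220]
  150 → disc 2 (new)  [load 150/220]
  60 → disc 2  [load 210/220]
  60 → disc 3 (new)  [load 60/220]
  60 → disc 3  [load 120/220]
  80 → disc 3  [load 200/220]
  20 → disc 3  [load 220/220]
  50 → disc 4 (new)  [load 50/220]
  70 → disc 4  [load 120/220]
4 discs opened.

4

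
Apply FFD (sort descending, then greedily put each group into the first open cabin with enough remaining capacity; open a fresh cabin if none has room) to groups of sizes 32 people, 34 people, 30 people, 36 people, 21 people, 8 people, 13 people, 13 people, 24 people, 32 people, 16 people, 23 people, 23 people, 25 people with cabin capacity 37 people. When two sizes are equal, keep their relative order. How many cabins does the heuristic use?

Sorted descending: 36, 34, 32, 32, 30, 25, 24, 23, 23, 21, 16, 13, 13, 8.
  36 → cabin 1 (new)  [load 36/37]
  34 → cabin 2 (new)  [load 34/37]
  32 → cabin 3 (new)  [load 32/37]
  32 → cabin 4 (new)  [load 32/37]
  30 → cabin 5 (new)  [load 30/37]
  25 → cabin 6 (new)  [load 25/37]
  24 → cabin 7 (new)  [load 24/37]
  23 → cabin 8 (new)  [load 23/37]
  23 → cabin 9 (new)  [load 23/37]
  21 → cabin 10 (new)  [load 21/37]
  16 → cabin 10  [load 37/37]
  13 → cabin 7  [load 37/37]
  13 → cabin 8  [load 36/37]
  8 → cabin 6  [load 33/37]
10 cabins opened.

10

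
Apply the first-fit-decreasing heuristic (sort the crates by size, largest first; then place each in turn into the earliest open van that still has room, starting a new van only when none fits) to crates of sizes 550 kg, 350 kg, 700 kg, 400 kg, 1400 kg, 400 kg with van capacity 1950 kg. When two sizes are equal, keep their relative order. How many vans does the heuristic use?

Sorted descending: 1400, 700, 550, 400, 400, 350.
  1400 → van 1 (new)  [load 1400/1950]
  700 → van 2 (new)  [load 700/1950]
  550 → van 1  [load 1950/1950]
  400 → van 2  [load 1100/1950]
  400 → van 2  [load 1500/1950]
  350 → van 2  [load 1850/1950]
2 vans opened.

2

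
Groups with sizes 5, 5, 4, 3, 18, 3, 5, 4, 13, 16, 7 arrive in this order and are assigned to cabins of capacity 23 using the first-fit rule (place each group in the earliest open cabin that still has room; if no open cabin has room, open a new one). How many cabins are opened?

4

  5 → cabin 1 (new)  [load 5/23]
  5 → cabin 1  [load 10/23]
  4 → cabin 1  [load 14/23]
  3 → cabin 1  [load 17/23]
  18 → cabin 2 (new)  [load 18/23]
  3 → cabin 1  [load 20/23]
  5 → cabin 2  [load 23/23]
  4 → cabin 3 (new)  [load 4/23]
  13 → cabin 3  [load 17/23]
  16 → cabin 4 (new)  [load 16/23]
  7 → cabin 4  [load 23/23]
4 cabins opened.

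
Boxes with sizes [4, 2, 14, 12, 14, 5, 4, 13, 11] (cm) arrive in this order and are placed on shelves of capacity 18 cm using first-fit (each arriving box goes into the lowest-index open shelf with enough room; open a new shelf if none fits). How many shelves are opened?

  4 → shelf 1 (new)  [load 4/18]
  2 → shelf 1  [load 6/18]
  14 → shelf 2 (new)  [load 14/18]
  12 → shelf 1  [load 18/18]
  14 → shelf 3 (new)  [load 14/18]
  5 → shelf 4 (new)  [load 5/18]
  4 → shelf 2  [load 18/18]
  13 → shelf 4  [load 18/18]
  11 → shelf 5 (new)  [load 11/18]
5 shelves opened.

5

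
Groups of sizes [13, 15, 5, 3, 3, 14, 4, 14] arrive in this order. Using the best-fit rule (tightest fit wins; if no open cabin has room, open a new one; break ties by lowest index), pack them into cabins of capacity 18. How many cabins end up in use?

  13 → cabin 1 (new)  [load 13/18]
  15 → cabin 2 (new)  [load 15/18]
  5 → cabin 1  [load 18/18]
  3 → cabin 2  [load 18/18]
  3 → cabin 3 (new)  [load 3/18]
  14 → cabin 3  [load 17/18]
  4 → cabin 4 (new)  [load 4/18]
  14 → cabin 4  [load 18/18]
4 cabins opened.

4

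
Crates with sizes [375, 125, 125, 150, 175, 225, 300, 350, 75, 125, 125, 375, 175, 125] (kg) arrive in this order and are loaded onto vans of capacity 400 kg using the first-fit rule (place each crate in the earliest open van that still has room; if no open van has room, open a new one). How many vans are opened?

  375 → van 1 (new)  [load 375/400]
  125 → van 2 (new)  [load 125/400]
  125 → van 2  [load 250/400]
  150 → van 2  [load 400/400]
  175 → van 3 (new)  [load 175/400]
  225 → van 3  [load 400/400]
  300 → van 4 (new)  [load 300/400]
  350 → van 5 (new)  [load 350/400]
  75 → van 4  [load 375/400]
  125 → van 6 (new)  [load 125/400]
  125 → van 6  [load 250/400]
  375 → van 7 (new)  [load 375/400]
  175 → van 8 (new)  [load 175/400]
  125 → van 6  [load 375/400]
8 vans opened.

8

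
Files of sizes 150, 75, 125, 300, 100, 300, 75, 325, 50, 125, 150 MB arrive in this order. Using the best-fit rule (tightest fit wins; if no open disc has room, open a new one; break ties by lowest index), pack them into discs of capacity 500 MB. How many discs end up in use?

4

  150 → disc 1 (new)  [load 150/500]
  75 → disc 1  [load 225/500]
  125 → disc 1  [load 350/500]
  300 → disc 2 (new)  [load 300/500]
  100 → disc 1  [load 450/500]
  300 → disc 3 (new)  [load 300/500]
  75 → disc 2  [load 375/500]
  325 → disc 4 (new)  [load 325/500]
  50 → disc 1  [load 500/500]
  125 → disc 2  [load 500/500]
  150 → disc 4  [load 475/500]
4 discs opened.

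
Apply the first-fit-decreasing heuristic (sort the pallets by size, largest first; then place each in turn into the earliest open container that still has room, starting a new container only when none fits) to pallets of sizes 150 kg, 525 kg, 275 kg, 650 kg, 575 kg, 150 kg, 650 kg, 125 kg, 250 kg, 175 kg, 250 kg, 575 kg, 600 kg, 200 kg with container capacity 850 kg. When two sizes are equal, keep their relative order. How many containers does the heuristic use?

Sorted descending: 650, 650, 600, 575, 575, 525, 275, 250, 250, 200, 175, 150, 150, 125.
  650 → container 1 (new)  [load 650/850]
  650 → container 2 (new)  [load 650/850]
  600 → container 3 (new)  [load 600/850]
  575 → container 4 (new)  [load 575/850]
  575 → container 5 (new)  [load 575/850]
  525 → container 6 (new)  [load 525/850]
  275 → container 4  [load 850/850]
  250 → container 3  [load 850/850]
  250 → container 5  [load 825/850]
  200 → container 1  [load 850/850]
  175 → container 2  [load 825/850]
  150 → container 6  [load 675/850]
  150 → container 6  [load 825/850]
  125 → container 7 (new)  [load 125/850]
7 containers opened.

7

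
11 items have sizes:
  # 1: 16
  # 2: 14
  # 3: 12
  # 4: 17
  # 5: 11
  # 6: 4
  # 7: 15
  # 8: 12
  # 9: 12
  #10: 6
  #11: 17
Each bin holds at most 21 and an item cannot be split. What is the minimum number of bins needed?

Total = 17 + 17 + 16 + 15 + 14 + 12 + 12 + 12 + 11 + 6 + 4 = 136.
Lower bound: ⌈136/21⌉ = 7 bins.
Also, 9 items each exceed 21/2, and no two of those can share a bin, so at least 9 bins are needed.
A packing using 9 bins:
  bin 1: 17 + 4 = 21
  bin 2: 17 = 17
  bin 3: 16 = 16
  bin 4: 15 + 6 = 21
  bin 5: 14 = 14
  bin 6: 12 = 12
  bin 7: 12 = 12
  bin 8: 12 = 12
  bin 9: 11 = 11
This matches the lower bound, so 9 is optimal.

9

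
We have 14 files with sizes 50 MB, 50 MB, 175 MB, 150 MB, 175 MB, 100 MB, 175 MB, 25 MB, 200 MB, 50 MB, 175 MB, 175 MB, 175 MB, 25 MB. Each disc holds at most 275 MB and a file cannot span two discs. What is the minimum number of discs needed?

8

Total = 200 + 175 + 175 + 175 + 175 + 175 + 175 + 150 + 100 + 50 + 50 + 50 + 25 + 25 = 1700 MB.
Lower bound: ⌈1700/275⌉ = 7 discs.
Also, 8 files each exceed 275/2 MB, and no two of those can share a disc, so at least 8 discs are needed.
A packing using 8 discs:
  disc 1: 200 + 50 + 25 = 275
  disc 2: 175 + 100 = 275
  disc 3: 175 + 50 + 50 = 275
  disc 4: 175 + 25 = 200
  disc 5: 175 = 175
  disc 6: 175 = 175
  disc 7: 175 = 175
  disc 8: 150 = 150
This matches the lower bound, so 8 is optimal.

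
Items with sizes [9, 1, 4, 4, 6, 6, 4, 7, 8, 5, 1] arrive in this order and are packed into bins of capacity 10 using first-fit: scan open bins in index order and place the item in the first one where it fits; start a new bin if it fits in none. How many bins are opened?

7

  9 → bin 1 (new)  [load 9/10]
  1 → bin 1  [load 10/10]
  4 → bin 2 (new)  [load 4/10]
  4 → bin 2  [load 8/10]
  6 → bin 3 (new)  [load 6/10]
  6 → bin 4 (new)  [load 6/10]
  4 → bin 3  [load 10/10]
  7 → bin 5 (new)  [load 7/10]
  8 → bin 6 (new)  [load 8/10]
  5 → bin 7 (new)  [load 5/10]
  1 → bin 2  [load 9/10]
7 bins opened.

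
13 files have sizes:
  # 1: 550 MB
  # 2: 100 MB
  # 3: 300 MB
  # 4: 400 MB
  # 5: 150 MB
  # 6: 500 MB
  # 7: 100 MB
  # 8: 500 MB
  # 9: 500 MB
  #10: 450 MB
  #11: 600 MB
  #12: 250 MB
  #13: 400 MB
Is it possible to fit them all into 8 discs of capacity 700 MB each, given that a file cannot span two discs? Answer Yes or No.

A valid assignment using 8 discs:
  disc 1: 600 + 100 = 700
  disc 2: 550 + 150 = 700
  disc 3: 500 + 100 = 600
  disc 4: 500 = 500
  disc 5: 500 = 500
  disc 6: 450 + 250 = 700
  disc 7: 400 + 300 = 700
  disc 8: 400 = 400
Every load is within 700 MB, so 8 discs suffice.

Yes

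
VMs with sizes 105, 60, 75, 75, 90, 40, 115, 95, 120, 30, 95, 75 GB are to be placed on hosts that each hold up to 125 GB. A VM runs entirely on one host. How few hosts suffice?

10

Total = 120 + 115 + 105 + 95 + 95 + 90 + 75 + 75 + 75 + 60 + 40 + 30 = 975 GB.
Lower bound: ⌈975/125⌉ = 8 hosts.
Also, 9 VMs each exceed 125/2 GB, and no two of those can share a host, so at least 9 hosts are needed.
A packing using 10 hosts:
  host 1: 120 = 120
  host 2: 115 = 115
  host 3: 105 = 105
  host 4: 95 + 30 = 125
  host 5: 95 = 95
  host 6: 90 = 90
  host 7: 75 + 40 = 115
  host 8: 75 = 75
  host 9: 75 = 75
  host 10: 60 = 60
No arrangement into 9 hosts stays within capacity, so 10 is optimal.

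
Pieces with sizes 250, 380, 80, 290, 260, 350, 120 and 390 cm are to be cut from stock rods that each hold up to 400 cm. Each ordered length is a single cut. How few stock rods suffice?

Total = 390 + 380 + 350 + 290 + 260 + 250 + 120 + 80 = 2120 cm.
Lower bound: ⌈2120/400⌉ = 6 stock rods.
A packing using 6 stock rods:
  stock rod 1: 390 = 390
  stock rod 2: 380 = 380
  stock rod 3: 350 = 350
  stock rod 4: 290 + 80 = 370
  stock rod 5: 260 + 120 = 380
  stock rod 6: 250 = 250
This matches the lower bound, so 6 is optimal.

6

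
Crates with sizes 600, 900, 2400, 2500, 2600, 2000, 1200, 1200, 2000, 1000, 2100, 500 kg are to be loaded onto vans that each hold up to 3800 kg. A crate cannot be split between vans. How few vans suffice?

6

Total = 2600 + 2500 + 2400 + 2100 + 2000 + 2000 + 1200 + 1200 + 1000 + 900 + 600 + 500 = 19000 kg.
Lower bound: ⌈19000/3800⌉ = 5 vans.
Also, 6 crates each exceed 1900 kg, and no two of those can share a van, so at least 6 vans are needed.
A packing using 6 vans:
  van 1: 2600 + 1200 = 3800
  van 2: 2500 + 1200 = 3700
  van 3: 2400 + 1000 = 3400
  van 4: 2100 + 900 + 600 = 3600
  van 5: 2000 + 500 = 2500
  van 6: 2000 = 2000
This matches the lower bound, so 6 is optimal.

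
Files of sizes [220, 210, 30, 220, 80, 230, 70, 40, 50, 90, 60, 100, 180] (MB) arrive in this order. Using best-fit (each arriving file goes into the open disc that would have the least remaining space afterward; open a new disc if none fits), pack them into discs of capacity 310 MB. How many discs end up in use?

6

  220 → disc 1 (new)  [load 220/310]
  210 → disc 2 (new)  [load 210/310]
  30 → disc 1  [load 250/310]
  220 → disc 3 (new)  [load 220/310]
  80 → disc 3  [load 300/310]
  230 → disc 4 (new)  [load 230/310]
  70 → disc 4  [load 300/310]
  40 → disc 1  [load 290/310]
  50 → disc 2  [load 260/310]
  90 → disc 5 (new)  [load 90/310]
  60 → disc 5  [load 150/310]
  100 → disc 5  [load 250/310]
  180 → disc 6 (new)  [load 180/310]
6 discs opened.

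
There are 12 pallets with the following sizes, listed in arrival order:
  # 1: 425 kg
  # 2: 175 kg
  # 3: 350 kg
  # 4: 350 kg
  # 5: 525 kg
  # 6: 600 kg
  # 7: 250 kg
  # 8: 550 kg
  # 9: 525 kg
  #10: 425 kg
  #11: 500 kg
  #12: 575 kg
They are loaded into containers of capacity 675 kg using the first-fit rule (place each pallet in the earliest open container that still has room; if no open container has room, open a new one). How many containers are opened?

  425 → container 1 (new)  [load 425/675]
  175 → container 1  [load 600/675]
  350 → container 2 (new)  [load 350/675]
  350 → container 3 (new)  [load 350/675]
  525 → container 4 (new)  [load 525/675]
  600 → container 5 (new)  [load 600/675]
  250 → container 2  [load 600/675]
  550 → container 6 (new)  [load 550/675]
  525 → container 7 (new)  [load 525/675]
  425 → container 8 (new)  [load 425/675]
  500 → container 9 (new)  [load 500/675]
  575 → container 10 (new)  [load 575/675]
10 containers opened.

10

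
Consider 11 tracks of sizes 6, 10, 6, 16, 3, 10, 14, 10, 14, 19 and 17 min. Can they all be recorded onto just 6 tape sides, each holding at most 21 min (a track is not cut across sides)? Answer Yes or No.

No

Total = 125 min; ⌈125/21⌉ = 6.
The bound of 6 does not rule out 6, but exhaustive search shows no assignment into 6 tape sides of capacity 21 min exists — the minimum is 7.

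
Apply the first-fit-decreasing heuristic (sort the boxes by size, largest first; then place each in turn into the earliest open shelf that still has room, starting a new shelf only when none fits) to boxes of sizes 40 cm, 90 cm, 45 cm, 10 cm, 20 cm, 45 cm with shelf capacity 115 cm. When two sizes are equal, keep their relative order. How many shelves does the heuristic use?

3

Sorted descending: 90, 45, 45, 40, 20, 10.
  90 → shelf 1 (new)  [load 90/115]
  45 → shelf 2 (new)  [load 45/115]
  45 → shelf 2  [load 90/115]
  40 → shelf 3 (new)  [load 40/115]
  20 → shelf 1  [load 110/115]
  10 → shelf 2  [load 100/115]
3 shelves opened.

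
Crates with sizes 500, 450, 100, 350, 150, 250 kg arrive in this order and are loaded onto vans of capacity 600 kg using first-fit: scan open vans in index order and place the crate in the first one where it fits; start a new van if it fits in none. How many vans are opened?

3

  500 → van 1 (new)  [load 500/600]
  450 → van 2 (new)  [load 450/600]
  100 → van 1  [load 600/600]
  350 → van 3 (new)  [load 350/600]
  150 → van 2  [load 600/600]
  250 → van 3  [load 600/600]
3 vans opened.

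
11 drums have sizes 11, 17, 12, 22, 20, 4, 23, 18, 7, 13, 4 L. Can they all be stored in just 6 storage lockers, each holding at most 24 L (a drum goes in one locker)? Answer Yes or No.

Total = 151 L; ⌈151/24⌉ = 7.
At least 7 storage lockers are required, but only 6 are allowed.

No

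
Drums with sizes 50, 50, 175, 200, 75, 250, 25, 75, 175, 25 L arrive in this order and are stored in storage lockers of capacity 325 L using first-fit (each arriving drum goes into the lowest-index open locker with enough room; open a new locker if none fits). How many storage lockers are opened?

4

  50 → locker 1 (new)  [load 50/325]
  50 → locker 1  [load 100/325]
  175 → locker 1  [load 275/325]
  200 → locker 2 (new)  [load 200/325]
  75 → locker 2  [load 275/325]
  250 → locker 3 (new)  [load 250/325]
  25 → locker 1  [load 300/325]
  75 → locker 3  [load 325/325]
  175 → locker 4 (new)  [load 175/325]
  25 → locker 1  [load 325/325]
4 storage lockers opened.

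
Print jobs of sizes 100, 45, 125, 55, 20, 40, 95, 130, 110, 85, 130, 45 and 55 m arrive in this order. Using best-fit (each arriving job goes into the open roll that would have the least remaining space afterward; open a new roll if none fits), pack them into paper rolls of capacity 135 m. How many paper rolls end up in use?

  100 → roll 1 (new)  [load 100/135]
  45 → roll 2 (new)  [load 45/135]
  125 → roll 3 (new)  [load 125/135]
  55 → roll 2  [load 100/135]
  20 → roll 1  [load 120/135]
  40 → roll 4 (new)  [load 40/135]
  95 → roll 4  [load 135/135]
  130 → roll 5 (new)  [load 130/135]
  110 → roll 6 (new)  [load 110/135]
  85 → roll 7 (new)  [load 85/135]
  130 → roll 8 (new)  [load 130/135]
  45 → roll 7  [load 130/135]
  55 → roll 9 (new)  [load 55/135]
9 paper rolls opened.

9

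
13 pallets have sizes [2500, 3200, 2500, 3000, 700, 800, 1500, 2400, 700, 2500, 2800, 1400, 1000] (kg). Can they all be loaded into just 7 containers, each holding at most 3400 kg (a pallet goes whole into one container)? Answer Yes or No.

No

Total = 25000 kg; ⌈25000/3400⌉ = 8.
At least 8 containers are required, but only 7 are allowed.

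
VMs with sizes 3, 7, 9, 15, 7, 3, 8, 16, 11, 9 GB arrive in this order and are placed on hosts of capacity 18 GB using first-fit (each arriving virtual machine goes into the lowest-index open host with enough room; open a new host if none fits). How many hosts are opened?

  3 → host 1 (new)  [load 3/18]
  7 → host 1  [load 10/18]
  9 → host 2 (new)  [load 9/18]
  15 → host 3 (new)  [load 15/18]
  7 → host 1  [load 17/18]
  3 → host 2  [load 12/18]
  8 → host 4 (new)  [load 8/18]
  16 → host 5 (new)  [load 16/18]
  11 → host 6 (new)  [load 11/18]
  9 → host 4  [load 17/18]
6 hosts opened.

6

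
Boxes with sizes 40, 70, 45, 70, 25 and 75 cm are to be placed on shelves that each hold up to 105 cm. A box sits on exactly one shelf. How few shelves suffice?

Total = 75 + 70 + 70 + 45 + 40 + 25 = 325 cm.
Lower bound: ⌈325/105⌉ = 4 shelves.
A packing using 4 shelves:
  shelf 1: 75 + 25 = 100
  shelf 2: 70 = 70
  shelf 3: 70 = 70
  shelf 4: 45 + 40 = 85
This matches the lower bound, so 4 is optimal.

4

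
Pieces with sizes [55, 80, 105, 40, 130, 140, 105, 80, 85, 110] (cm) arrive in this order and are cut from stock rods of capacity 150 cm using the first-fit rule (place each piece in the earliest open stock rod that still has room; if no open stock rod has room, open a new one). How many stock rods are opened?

  55 → stock rod 1 (new)  [load 55/150]
  80 → stock rod 1  [load 135/150]
  105 → stock rod 2 (new)  [load 105/150]
  40 → stock rod 2  [load 145/150]
  130 → stock rod 3 (new)  [load 130/150]
  140 → stock rod 4 (new)  [load 140/150]
  105 → stock rod 5 (new)  [load 105/150]
  80 → stock rod 6 (new)  [load 80/150]
  85 → stock rod 7 (new)  [load 85/150]
  110 → stock rod 8 (new)  [load 110/150]
8 stock rods opened.

8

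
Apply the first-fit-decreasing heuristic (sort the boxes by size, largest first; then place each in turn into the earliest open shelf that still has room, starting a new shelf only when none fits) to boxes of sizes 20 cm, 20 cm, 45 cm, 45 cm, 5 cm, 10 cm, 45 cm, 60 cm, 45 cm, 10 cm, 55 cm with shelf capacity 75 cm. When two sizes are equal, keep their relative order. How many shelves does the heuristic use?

6

Sorted descending: 60, 55, 45, 45, 45, 45, 20, 20, 10, 10, 5.
  60 → shelf 1 (new)  [load 60/75]
  55 → shelf 2 (new)  [load 55/75]
  45 → shelf 3 (new)  [load 45/75]
  45 → shelf 4 (new)  [load 45/75]
  45 → shelf 5 (new)  [load 45/75]
  45 → shelf 6 (new)  [load 45/75]
  20 → shelf 2  [load 75/75]
  20 → shelf 3  [load 65/75]
  10 → shelf 1  [load 70/75]
  10 → shelf 3  [load 75/75]
  5 → shelf 1  [load 75/75]
6 shelves opened.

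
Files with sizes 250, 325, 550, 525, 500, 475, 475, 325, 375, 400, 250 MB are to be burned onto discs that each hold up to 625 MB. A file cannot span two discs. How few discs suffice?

9

Total = 550 + 525 + 500 + 475 + 475 + 400 + 375 + 325 + 325 + 250 + 250 = 4450 MB.
Lower bound: ⌈4450/625⌉ = 8 discs.
Also, 9 files each exceed 625/2 MB, and no two of those can share a disc, so at least 9 discs are needed.
A packing using 9 discs:
  disc 1: 550 = 550
  disc 2: 525 = 525
  disc 3: 500 = 500
  disc 4: 475 = 475
  disc 5: 475 = 475
  disc 6: 400 = 400
  disc 7: 375 + 250 = 625
  disc 8: 325 + 250 = 575
  disc 9: 325 = 325
This matches the lower bound, so 9 is optimal.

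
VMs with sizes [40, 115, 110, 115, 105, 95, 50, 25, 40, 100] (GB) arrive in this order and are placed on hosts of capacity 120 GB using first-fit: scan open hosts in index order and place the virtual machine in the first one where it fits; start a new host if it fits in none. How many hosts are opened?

  40 → host 1 (new)  [load 40/120]
  115 → host 2 (new)  [load 115/120]
  110 → host 3 (new)  [load 110/120]
  115 → host 4 (new)  [load 115/120]
  105 → host 5 (new)  [load 105/120]
  95 → host 6 (new)  [load 95/120]
  50 → host 1  [load 90/120]
  25 → host 1  [load 115/120]
  40 → host 7 (new)  [load 40/120]
  100 → host 8 (new)  [load 100/120]
8 hosts opened.

8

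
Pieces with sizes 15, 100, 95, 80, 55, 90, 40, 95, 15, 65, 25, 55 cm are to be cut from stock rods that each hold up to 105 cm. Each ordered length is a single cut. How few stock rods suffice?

Total = 100 + 95 + 95 + 90 + 80 + 65 + 55 + 55 + 40 + 25 + 15 + 15 = 730 cm.
Lower bound: ⌈730/105⌉ = 7 stock rods.
Also, 8 pieces each exceed 105/2 cm, and no two of those can share a stock rod, so at least 8 stock rods are needed.
A packing using 8 stock rods:
  stock rod 1: 100 = 100
  stock rod 2: 95 = 95
  stock rod 3: 95 = 95
  stock rod 4: 90 + 15 = 105
  stock rod 5: 80 + 25 = 105
  stock rod 6: 65 + 40 = 105
  stock rod 7: 55 + 15 = 70
  stock rod 8: 55 = 55
This matches the lower bound, so 8 is optimal.

8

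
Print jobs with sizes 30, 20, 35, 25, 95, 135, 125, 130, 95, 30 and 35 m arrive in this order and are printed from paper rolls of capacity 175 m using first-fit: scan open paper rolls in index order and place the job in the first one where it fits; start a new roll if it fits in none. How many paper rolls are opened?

6

  30 → roll 1 (new)  [load 30/175]
  20 → roll 1  [load 50/175]
  35 → roll 1  [load 85/175]
  25 → roll 1  [load 110/175]
  95 → roll 2 (new)  [load 95/175]
  135 → roll 3 (new)  [load 135/175]
  125 → roll 4 (new)  [load 125/175]
  130 → roll 5 (new)  [load 130/175]
  95 → roll 6 (new)  [load 95/175]
  30 → roll 1  [load 140/175]
  35 → roll 1  [load 175/175]
6 paper rolls opened.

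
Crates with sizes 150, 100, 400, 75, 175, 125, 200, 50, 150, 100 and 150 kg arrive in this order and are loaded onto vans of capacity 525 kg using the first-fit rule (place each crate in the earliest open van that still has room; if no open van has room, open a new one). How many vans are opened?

4

  150 → van 1 (new)  [load 150/525]
  100 → van 1  [load 250/525]
  400 → van 2 (new)  [load 400/525]
  75 → van 1  [load 325/525]
  175 → van 1  [load 500/525]
  125 → van 2  [load 525/525]
  200 → van 3 (new)  [load 200/525]
  50 → van 3  [load 250/525]
  150 → van 3  [load 400/525]
  100 → van 3  [load 500/525]
  150 → van 4 (new)  [load 150/525]
4 vans opened.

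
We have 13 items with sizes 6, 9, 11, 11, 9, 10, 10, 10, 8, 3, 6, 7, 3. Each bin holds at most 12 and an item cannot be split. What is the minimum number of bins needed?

Total = 11 + 11 + 10 + 10 + 10 + 9 + 9 + 8 + 7 + 6 + 6 + 3 + 3 = 103.
Lower bound: ⌈103/12⌉ = 9 bins.
A packing using 10 bins:
  bin 1: 11 = 11
  bin 2: 11 = 11
  bin 3: 10 = 10
  bin 4: 10 = 10
  bin 5: 10 = 10
  bin 6: 9 + 3 = 12
  bin 7: 9 + 3 = 12
  bin 8: 8 = 8
  bin 9: 7 = 7
  bin 10: 6 + 6 = 12
No arrangement into 9 bins stays within capacity, so 10 is optimal.

10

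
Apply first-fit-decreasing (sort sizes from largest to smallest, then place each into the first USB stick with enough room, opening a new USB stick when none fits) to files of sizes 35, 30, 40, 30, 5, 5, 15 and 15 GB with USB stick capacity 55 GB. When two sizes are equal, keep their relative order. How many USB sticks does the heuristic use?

4

Sorted descending: 40, 35, 30, 30, 15, 15, 5, 5.
  40 → USB stick 1 (new)  [load 40/55]
  35 → USB stick 2 (new)  [load 35/55]
  30 → USB stick 3 (new)  [load 30/55]
  30 → USB stick 4 (new)  [load 30/55]
  15 → USB stick 1  [load 55/55]
  15 → USB stick 2  [load 50/55]
  5 → USB stick 2  [load 55/55]
  5 → USB stick 3  [load 35/55]
4 USB sticks opened.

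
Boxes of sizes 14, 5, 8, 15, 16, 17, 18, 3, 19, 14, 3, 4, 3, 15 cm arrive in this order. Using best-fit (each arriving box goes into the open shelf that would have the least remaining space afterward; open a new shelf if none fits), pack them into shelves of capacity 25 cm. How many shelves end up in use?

  14 → shelf 1 (new)  [load 14/25]
  5 → shelf 1  [load 19/25]
  8 → shelf 2 (new)  [load 8/25]
  15 → shelf 2  [load 23/25]
  16 → shelf 3 (new)  [load 16/25]
  17 → shelf 4 (new)  [load 17/25]
  18 → shelf 5 (new)  [load 18/25]
  3 → shelf 1  [load 22/25]
  19 → shelf 6 (new)  [load 19/25]
  14 → shelf 7 (new)  [load 14/25]
  3 → shelf 1  [load 25/25]
  4 → shelf 6  [load 23/25]
  3 → shelf 5  [load 21/25]
  15 → shelf 8 (new)  [load 15/25]
8 shelves opened.

8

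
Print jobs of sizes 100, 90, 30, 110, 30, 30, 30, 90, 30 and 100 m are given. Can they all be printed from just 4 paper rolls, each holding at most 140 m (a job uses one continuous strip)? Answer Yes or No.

Total = 640 m; ⌈640/140⌉ = 5.
At least 5 paper rolls are required, but only 4 are allowed.

No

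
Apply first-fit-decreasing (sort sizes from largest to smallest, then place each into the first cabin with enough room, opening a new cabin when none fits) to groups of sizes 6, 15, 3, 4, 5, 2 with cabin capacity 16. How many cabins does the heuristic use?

3

Sorted descending: 15, 6, 5, 4, 3, 2.
  15 → cabin 1 (new)  [load 15/16]
  6 → cabin 2 (new)  [load 6/16]
  5 → cabin 2  [load 11/16]
  4 → cabin 2  [load 15/16]
  3 → cabin 3 (new)  [load 3/16]
  2 → cabin 3  [load 5/16]
3 cabins opened.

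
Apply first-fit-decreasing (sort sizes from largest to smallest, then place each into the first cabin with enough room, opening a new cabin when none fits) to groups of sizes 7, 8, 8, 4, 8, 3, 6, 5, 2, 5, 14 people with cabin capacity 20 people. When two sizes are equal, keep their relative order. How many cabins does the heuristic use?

4

Sorted descending: 14, 8, 8, 8, 7, 6, 5, 5, 4, 3, 2.
  14 → cabin 1 (new)  [load 14/20]
  8 → cabin 2 (new)  [load 8/20]
  8 → cabin 2  [load 16/20]
  8 → cabin 3 (new)  [load 8/20]
  7 → cabin 3  [load 15/20]
  6 → cabin 1  [load 20/20]
  5 → cabin 3  [load 20/20]
  5 → cabin 4 (new)  [load 5/20]
  4 → cabin 2  [load 20/20]
  3 → cabin 4  [load 8/20]
  2 → cabin 4  [load 10/20]
4 cabins opened.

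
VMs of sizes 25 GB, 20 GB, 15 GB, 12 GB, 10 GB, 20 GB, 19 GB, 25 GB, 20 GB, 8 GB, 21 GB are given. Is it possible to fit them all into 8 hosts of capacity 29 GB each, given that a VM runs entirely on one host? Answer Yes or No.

Yes

A valid assignment using 8 hosts:
  host 1: 25 = 25
  host 2: 25 = 25
  host 3: 21 + 8 = 29
  host 4: 20 = 20
  host 5: 20 = 20
  host 6: 20 = 20
  host 7: 19 + 10 = 29
  host 8: 15 + 12 = 27
Every load is within 29 GB, so 8 hosts suffice.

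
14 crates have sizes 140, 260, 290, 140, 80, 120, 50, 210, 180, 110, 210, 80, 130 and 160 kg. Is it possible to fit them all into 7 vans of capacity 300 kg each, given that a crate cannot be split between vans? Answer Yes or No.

No

Total = 2160 kg; ⌈2160/300⌉ = 8.
At least 8 vans are required, but only 7 are allowed.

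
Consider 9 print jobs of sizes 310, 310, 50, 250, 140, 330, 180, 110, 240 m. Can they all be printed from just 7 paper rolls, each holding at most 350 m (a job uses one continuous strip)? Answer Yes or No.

Yes

A valid assignment using 6 paper rolls:
  roll 1: 330 = 330
  roll 2: 310 = 310
  roll 3: 310 = 310
  roll 4: 250 + 50 = 300
  roll 5: 240 + 110 = 350
  roll 6: 180 + 140 = 320
That uses only 6 ≤ 7, so 7 paper rolls are enough.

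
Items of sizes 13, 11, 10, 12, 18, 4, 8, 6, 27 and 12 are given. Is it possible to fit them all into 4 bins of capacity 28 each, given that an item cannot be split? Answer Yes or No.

No

Total = 121; ⌈121/28⌉ = 5.
At least 5 bins are required, but only 4 are allowed.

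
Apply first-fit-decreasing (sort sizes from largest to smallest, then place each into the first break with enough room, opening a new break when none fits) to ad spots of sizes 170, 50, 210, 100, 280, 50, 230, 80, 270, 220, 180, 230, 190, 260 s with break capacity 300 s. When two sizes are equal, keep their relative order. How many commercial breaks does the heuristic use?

10

Sorted descending: 280, 270, 260, 230, 230, 220, 210, 190, 180, 170, 100, 80, 50, 50.
  280 → break 1 (new)  [load 280/300]
  270 → break 2 (new)  [load 270/300]
  260 → break 3 (new)  [load 260/300]
  230 → break 4 (new)  [load 230/300]
  230 → break 5 (new)  [load 230/300]
  220 → break 6 (new)  [load 220/300]
  210 → break 7 (new)  [load 210/300]
  190 → break 8 (new)  [load 190/300]
  180 → break 9 (new)  [load 180/300]
  170 → break 10 (new)  [load 170/300]
  100 → break 8  [load 290/300]
  80 → break 6  [load 300/300]
  50 → break 4  [load 280/300]
  50 → break 5  [load 280/300]
10 commercial breaks opened.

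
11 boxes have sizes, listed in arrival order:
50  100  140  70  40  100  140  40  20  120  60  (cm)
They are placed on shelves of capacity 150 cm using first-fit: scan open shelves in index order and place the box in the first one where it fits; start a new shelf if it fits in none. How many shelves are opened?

  50 → shelf 1 (new)  [load 50/150]
  100 → shelf 1  [load 150/150]
  140 → shelf 2 (new)  [load 140/150]
  70 → shelf 3 (new)  [load 70/150]
  40 → shelf 3  [load 110/150]
  100 → shelf 4 (new)  [load 100/150]
  140 → shelf 5 (new)  [load 140/150]
  40 → shelf 3  [load 150/150]
  20 → shelf 4  [load 120/150]
  120 → shelf 6 (new)  [load 120/150]
  60 → shelf 7 (new)  [load 60/150]
7 shelves opened.

7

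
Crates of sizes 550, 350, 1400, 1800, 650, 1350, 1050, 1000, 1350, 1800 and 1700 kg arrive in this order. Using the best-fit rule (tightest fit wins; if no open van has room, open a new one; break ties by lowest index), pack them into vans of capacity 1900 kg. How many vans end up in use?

  550 → van 1 (new)  [load 550/1900]
  350 → van 1  [load 900/1900]
  1400 → van 2 (new)  [load 1400/1900]
  1800 → van 3 (new)  [load 1800/1900]
  650 → van 1  [load 1550/1900]
  1350 → van 4 (new)  [load 1350/1900]
  1050 → van 5 (new)  [load 1050/1900]
  1000 → van 6 (new)  [load 1000/1900]
  1350 → van 7 (new)  [load 1350/1900]
  1800 → van 8 (new)  [load 1800/1900]
  1700 → van 9 (new)  [load 1700/1900]
9 vans opened.

9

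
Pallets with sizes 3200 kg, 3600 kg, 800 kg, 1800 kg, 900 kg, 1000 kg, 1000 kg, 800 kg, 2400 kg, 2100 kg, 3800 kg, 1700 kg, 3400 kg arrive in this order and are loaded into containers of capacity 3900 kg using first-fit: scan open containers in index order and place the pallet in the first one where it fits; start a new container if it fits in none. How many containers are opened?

  3200 → container 1 (new)  [load 3200/3900]
  3600 → container 2 (new)  [load 3600/3900]
  800 → container 3 (new)  [load 800/3900]
  1800 → container 3  [load 2600/3900]
  900 → container 3  [load 3500/3900]
  1000 → container 4 (new)  [load 1000/3900]
  1000 → container 4  [load 2000/3900]
  800 → container 4  [load 2800/3900]
  2400 → container 5 (new)  [load 2400/3900]
  2100 → container 6 (new)  [load 2100/3900]
  3800 → container 7 (new)  [load 3800/3900]
  1700 → container 6  [load 3800/3900]
  3400 → container 8 (new)  [load 3400/3900]
8 containers opened.

8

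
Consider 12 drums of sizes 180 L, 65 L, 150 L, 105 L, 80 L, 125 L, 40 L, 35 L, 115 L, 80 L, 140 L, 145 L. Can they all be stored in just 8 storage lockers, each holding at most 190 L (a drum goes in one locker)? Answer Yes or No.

Yes

A valid assignment using 8 storage lockers:
  locker 1: 180 = 180
  locker 2: 150 + 40 = 190
  locker 3: 145 + 35 = 180
  locker 4: 140 = 140
  locker 5: 125 + 65 = 190
  locker 6: 115 = 115
  locker 7: 105 + 80 = 185
  locker 8: 80 = 80
Every load is within 190 L, so 8 storage lockers suffice.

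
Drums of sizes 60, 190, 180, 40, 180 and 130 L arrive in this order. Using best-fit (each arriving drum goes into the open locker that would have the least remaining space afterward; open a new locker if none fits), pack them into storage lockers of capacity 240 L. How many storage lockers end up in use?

  60 → locker 1 (new)  [load 60/240]
  190 → locker 2 (new)  [load 190/240]
  180 → locker 1  [load 240/240]
  40 → locker 2  [load 230/240]
  180 → locker 3 (new)  [load 180/240]
  130 → locker 4 (new)  [load 130/240]
4 storage lockers opened.

4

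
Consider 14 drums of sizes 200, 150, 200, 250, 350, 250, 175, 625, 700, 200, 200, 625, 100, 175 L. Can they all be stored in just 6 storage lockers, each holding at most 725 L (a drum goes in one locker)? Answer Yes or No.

A valid assignment using 6 storage lockers:
  locker 1: 700 = 700
  locker 2: 625 + 100 = 725
  locker 3: 625 = 625
  locker 4: 350 + 200 + 175 = 725
  locker 5: 250 + 250 + 200 = 700
  locker 6: 200 + 200 + 175 + 150 = 725
Every load is within 725 L, so 6 storage lockers suffice.

Yes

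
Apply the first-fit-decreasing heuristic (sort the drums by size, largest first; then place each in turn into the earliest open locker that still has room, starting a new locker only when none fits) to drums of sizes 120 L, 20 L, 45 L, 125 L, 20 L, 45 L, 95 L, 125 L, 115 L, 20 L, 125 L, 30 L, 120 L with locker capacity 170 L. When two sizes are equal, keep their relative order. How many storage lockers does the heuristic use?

Sorted descending: 125, 125, 125, 120, 120, 115, 95, 45, 45, 30, 20, 20, 20.
  125 → locker 1 (new)  [load 125/170]
  125 → locker 2 (new)  [load 125/170]
  125 → locker 3 (new)  [load 125/170]
  120 → locker 4 (new)  [load 120/170]
  120 → locker 5 (new)  [load 120/170]
  115 → locker 6 (new)  [load 115/170]
  95 → locker 7 (new)  [load 95/170]
  45 → locker 1  [load 170/170]
  45 → locker 2  [load 170/170]
  30 → locker 3  [load 155/170]
  20 → locker 4  [load 140/170]
  20 → locker 4  [load 160/170]
  20 → locker 5  [load 140/170]
7 storage lockers opened.

7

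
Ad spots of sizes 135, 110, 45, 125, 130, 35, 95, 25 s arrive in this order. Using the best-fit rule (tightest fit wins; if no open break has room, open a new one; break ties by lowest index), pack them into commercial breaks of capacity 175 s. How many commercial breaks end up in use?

5

  135 → break 1 (new)  [load 135/175]
  110 → break 2 (new)  [load 110/175]
  45 → break 2  [load 155/175]
  125 → break 3 (new)  [load 125/175]
  130 → break 4 (new)  [load 130/175]
  35 → break 1  [load 170/175]
  95 → break 5 (new)  [load 95/175]
  25 → break 4  [load 155/175]
5 commercial breaks opened.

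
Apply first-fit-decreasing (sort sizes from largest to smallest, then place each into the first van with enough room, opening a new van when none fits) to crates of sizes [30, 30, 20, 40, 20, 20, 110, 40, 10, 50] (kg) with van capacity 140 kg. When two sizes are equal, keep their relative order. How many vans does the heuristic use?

Sorted descending: 110, 50, 40, 40, 30, 30, 20, 20, 20, 10.
  110 → van 1 (new)  [load 110/140]
  50 → van 2 (new)  [load 50/140]
  40 → van 2  [load 90/140]
  40 → van 2  [load 130/140]
  30 → van 1  [load 140/140]
  30 → van 3 (new)  [load 30/140]
  20 → van 3  [load 50/140]
  20 → van 3  [load 70/140]
  20 → van 3  [load 90/140]
  10 → van 2  [load 140/140]
3 vans opened.

3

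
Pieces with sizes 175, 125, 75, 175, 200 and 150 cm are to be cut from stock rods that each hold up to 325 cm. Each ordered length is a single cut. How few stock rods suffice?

Total = 200 + 175 + 175 + 150 + 125 + 75 = 900 cm.
Lower bound: ⌈900/325⌉ = 3 stock rods.
A packing using 3 stock rods:
  stock rod 1: 200 + 125 = 325
  stock rod 2: 175 + 150 = 325
  stock rod 3: 175 + 75 = 250
This matches the lower bound, so 3 is optimal.

3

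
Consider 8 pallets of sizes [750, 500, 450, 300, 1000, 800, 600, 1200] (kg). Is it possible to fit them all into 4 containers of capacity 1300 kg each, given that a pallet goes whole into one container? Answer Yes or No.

No

Total = 5600 kg; ⌈5600/1300⌉ = 5.
At least 5 containers are required, but only 4 are allowed.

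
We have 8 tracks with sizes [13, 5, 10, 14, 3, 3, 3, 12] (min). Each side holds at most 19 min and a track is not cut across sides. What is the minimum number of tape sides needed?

Total = 14 + 13 + 12 + 10 + 5 + 3 + 3 + 3 = 63 min.
Lower bound: ⌈63/19⌉ = 4 tape sides.
A packing using 4 tape sides:
  side 1: 14 + 5 = 19
  side 2: 13 + 3 + 3 = 19
  side 3: 12 + 3 = 15
  side 4: 10 = 10
This matches the lower bound, so 4 is optimal.

4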